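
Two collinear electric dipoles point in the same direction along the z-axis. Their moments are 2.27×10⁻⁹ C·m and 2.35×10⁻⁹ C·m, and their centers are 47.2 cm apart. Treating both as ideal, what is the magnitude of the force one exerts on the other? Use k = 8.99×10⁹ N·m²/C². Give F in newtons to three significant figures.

On-axis field of dipole 1 at distance r: E = 2kp₁/r³. Force on dipole 2 is F = p₂·dE/dr (gradient along axis).
dE/dr = −6kp₁/r⁴, so |F| = 6kp₁p₂/r⁴ (attractive for aligned moments).
F = 6(8.99×10⁹)(2.27×10⁻⁹)(2.35×10⁻⁹)/(0.472)⁴ = 5.797×10⁻⁶ N.

F ≈ 5.80×10⁻⁶ N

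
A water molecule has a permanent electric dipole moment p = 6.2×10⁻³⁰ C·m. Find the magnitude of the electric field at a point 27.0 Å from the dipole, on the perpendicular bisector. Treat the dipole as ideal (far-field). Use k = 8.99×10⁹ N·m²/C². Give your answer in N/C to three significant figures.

In the equatorial plane E = kp/r³.
E = (8.99×10⁹)(6.20×10⁻³⁰) / (2.70×10⁻⁹)³ = 2.832×10⁶ N/C.

E ≈ 2.83×10⁶ N/C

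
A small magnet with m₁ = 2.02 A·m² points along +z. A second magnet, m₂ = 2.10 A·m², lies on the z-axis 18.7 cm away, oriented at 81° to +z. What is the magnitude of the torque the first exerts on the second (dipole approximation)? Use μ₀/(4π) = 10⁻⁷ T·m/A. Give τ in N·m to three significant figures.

τ ≈ 1.28×10⁻⁴ N·m

Dipole B is on the axis of dipole A, so B₁ there is axial: B₁ = (μ₀/4π)·2m₁/r³ along +z.
B₁ = 2(10⁻⁷)(2.02)/(0.187)³ = 6.178×10⁻⁵ T.
τ = m₂ B₁ sinθ.
τ = (2.10)(6.178×10⁻⁵)·sin81° = 1.281×10⁻⁴ N·m.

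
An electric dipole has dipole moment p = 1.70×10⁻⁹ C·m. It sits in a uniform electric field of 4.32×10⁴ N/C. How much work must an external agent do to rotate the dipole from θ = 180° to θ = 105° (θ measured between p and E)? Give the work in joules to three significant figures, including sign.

W ≈ -5.44×10⁻⁵ J

W_ext = ΔU = U(θ₂) − U(θ₁) = −pE cosθ₂ − (−pE cosθ₁) = pE(cosθ₁ − cosθ₂).
W = (1.70×10⁻⁹)(4.32×10⁴)·(cos180° − cos105°) = (7.344×10⁻⁵)·(-0.7412) = -5.443×10⁻⁵ J.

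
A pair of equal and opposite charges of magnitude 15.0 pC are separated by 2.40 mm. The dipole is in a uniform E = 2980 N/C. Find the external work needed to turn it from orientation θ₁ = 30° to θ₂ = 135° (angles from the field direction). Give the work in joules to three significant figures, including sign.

Dipole moment p = qd = (1.50×10⁻¹¹ C)(0.00240 m) = 3.60×10⁻¹⁴ C·m.
W_ext = ΔU = U(θ₂) − U(θ₁) = −pE cosθ₂ − (−pE cosθ₁) = pE(cosθ₁ − cosθ₂).
W = (3.60×10⁻¹⁴)(2980)·(cos30° − cos135°) = (1.073×10⁻¹⁰)·(+1.5731) = 1.688×10⁻¹⁰ J.

W ≈ 1.69×10⁻¹⁰ J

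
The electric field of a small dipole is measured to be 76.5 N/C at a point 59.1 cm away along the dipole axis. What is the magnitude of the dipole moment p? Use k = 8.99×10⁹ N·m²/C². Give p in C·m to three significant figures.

On axis E = 2kp/r³, so p = Er³/(2k).
p = (76.5)·(0.591)³ / (2·8.99×10⁹) = 8.783×10⁻¹⁰ C·m.

p ≈ 8.78×10⁻¹⁰ C·m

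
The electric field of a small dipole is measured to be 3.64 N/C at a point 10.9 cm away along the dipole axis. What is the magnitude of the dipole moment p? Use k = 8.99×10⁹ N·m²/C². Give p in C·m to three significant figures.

p ≈ 2.62×10⁻¹³ C·m

On axis E = 2kp/r³, so p = Er³/(2k).
p = (3.64)·(0.109)³ / (2·8.99×10⁹) = 2.622×10⁻¹³ C·m.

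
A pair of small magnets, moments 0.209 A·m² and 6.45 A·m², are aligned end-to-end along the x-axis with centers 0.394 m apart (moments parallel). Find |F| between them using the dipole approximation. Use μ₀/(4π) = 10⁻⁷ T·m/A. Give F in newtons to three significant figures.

F ≈ 3.36×10⁻⁵ N

On-axis B of dipole 1: B = (μ₀/4π)·2m₁/r³. Force on dipole 2: F = m₂·dB/dr.
dB/dr = −(μ₀/4π)·6m₁/r⁴, so |F| = (μ₀/4π)·6m₁m₂/r⁴.
F = 6(10⁻⁷)(0.209)(6.45)/(0.394)⁴ = 3.356×10⁻⁵ N.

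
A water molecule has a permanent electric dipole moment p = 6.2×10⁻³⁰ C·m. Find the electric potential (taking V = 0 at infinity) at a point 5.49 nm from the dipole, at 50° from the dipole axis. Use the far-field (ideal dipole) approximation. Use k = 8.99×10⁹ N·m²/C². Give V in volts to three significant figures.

V ≈ 0.00119 V

The dipole potential is V = kp cosθ / r².
V = (8.99×10⁹)(6.20×10⁻³⁰)·cos50° / (5.49×10⁻⁹)² = 0.001189 V.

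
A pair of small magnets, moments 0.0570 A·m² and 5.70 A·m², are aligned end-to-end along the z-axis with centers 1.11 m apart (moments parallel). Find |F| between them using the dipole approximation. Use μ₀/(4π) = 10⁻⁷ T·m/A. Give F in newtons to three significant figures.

On-axis B of dipole 1: B = (μ₀/4π)·2m₁/r³. Force on dipole 2: F = m₂·dB/dr.
dB/dr = −(μ₀/4π)·6m₁/r⁴, so |F| = (μ₀/4π)·6m₁m₂/r⁴.
F = 6(10⁻⁷)(0.0570)(5.70)/(1.11)⁴ = 1.284×10⁻⁷ N.

F ≈ 1.28×10⁻⁷ N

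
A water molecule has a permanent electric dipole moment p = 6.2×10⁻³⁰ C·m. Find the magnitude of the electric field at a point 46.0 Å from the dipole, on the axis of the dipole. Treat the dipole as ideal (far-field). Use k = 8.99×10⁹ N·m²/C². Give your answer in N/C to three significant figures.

On the dipole axis E = 2kp/r³.
E = 2·(8.99×10⁹)(6.20×10⁻³⁰) / (4.60×10⁻⁹)³ = 1.145×10⁶ N/C.

E ≈ 1.15×10⁶ N/C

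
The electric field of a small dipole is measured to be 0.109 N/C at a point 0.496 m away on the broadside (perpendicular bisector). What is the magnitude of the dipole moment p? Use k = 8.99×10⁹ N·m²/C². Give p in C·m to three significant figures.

In the equatorial plane E = kp/r³, so p = Er³/(k).
p = (0.109)·(0.496)³ / (8.99×10⁹) = 1.479×10⁻¹² C·m.

p ≈ 1.48×10⁻¹² C·m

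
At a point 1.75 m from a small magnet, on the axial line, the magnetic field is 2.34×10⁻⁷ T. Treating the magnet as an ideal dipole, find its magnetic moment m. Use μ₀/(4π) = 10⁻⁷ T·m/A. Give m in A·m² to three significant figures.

On axis B = (μ₀/4π)·2m/r³, so m = Br³·4π/(μ₀·2).
m = (2.34×10⁻⁷)·(1.75)³ / (2·10⁻⁷) = 6.270 A·m².

m ≈ 6.27 A·m²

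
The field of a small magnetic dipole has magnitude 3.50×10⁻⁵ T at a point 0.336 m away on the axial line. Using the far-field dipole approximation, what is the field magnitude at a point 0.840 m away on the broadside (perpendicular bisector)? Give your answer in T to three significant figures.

B ≈ 1.12×10⁻⁶ T

Dipole fields scale as 1/r³ in the far field.
The axial field is twice the equatorial field at the same r, so the geometry factor is 1/2.
B₂ = B₁ · (1/2) · (r₁/r₂)³ = 3.50×10⁻⁵ · 0.5 · (0.336/0.840)³.
(r₁/r₂)³ = (0.4)³ = 0.064.
B₂ ≈ 1.120×10⁻⁶ T.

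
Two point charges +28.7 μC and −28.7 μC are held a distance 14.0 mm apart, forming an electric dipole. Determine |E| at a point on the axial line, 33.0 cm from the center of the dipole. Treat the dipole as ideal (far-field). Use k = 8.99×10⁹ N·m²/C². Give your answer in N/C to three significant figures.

E ≈ 2.01×10⁵ N/C

Dipole moment p = qd = (2.87×10⁻⁵ C)(0.0140 m) = 4.018×10⁻⁷ C·m.
On the dipole axis E = 2kp/r³.
E = 2·(8.99×10⁹)(4.018×10⁻⁷) / (0.330)³ = 2.010×10⁵ N/C.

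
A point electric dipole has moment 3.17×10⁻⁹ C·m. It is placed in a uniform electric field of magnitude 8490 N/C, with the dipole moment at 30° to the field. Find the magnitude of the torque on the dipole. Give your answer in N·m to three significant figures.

τ ≈ 1.35×10⁻⁵ N·m

Torque on an electric dipole: τ = pE sinθ.
τ = (3.17×10⁻⁹)(8490)·sin30° = 1.346×10⁻⁵ N·m.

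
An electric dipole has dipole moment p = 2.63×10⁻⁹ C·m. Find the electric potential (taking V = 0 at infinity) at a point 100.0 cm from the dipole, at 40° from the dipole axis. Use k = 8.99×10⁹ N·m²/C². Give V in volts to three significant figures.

The dipole potential is V = kp cosθ / r².
V = (8.99×10⁹)(2.63×10⁻⁹)·cos40° / (1.00)² = 18.11 V.

V ≈ 18.1 V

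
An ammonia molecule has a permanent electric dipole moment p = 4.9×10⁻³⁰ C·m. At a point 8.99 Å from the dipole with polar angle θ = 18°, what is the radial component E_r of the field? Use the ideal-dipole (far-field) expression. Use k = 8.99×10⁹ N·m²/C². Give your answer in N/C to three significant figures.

For a dipole, E_r = (2kp cosθ)/r³.
kp/r³ = (8.99×10⁹)(4.90×10⁻³⁰)/(8.99×10⁻¹⁰)³ = 6.063×10⁷ N/C.
E_r = 2·6.063×10⁷·cos18° = 1.153×10⁸ N/C.

E_r ≈ 1.15×10⁸ N/C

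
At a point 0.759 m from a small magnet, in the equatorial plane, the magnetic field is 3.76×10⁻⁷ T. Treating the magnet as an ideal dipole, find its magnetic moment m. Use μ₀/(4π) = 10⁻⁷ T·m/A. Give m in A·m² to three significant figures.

In the equatorial plane B = (μ₀/4π)·m/r³, so m = Br³·4π/(μ₀).
m = (3.76×10⁻⁷)·(0.759)³ / (10⁻⁷) = 1.644 A·m².

m ≈ 1.64 A·m²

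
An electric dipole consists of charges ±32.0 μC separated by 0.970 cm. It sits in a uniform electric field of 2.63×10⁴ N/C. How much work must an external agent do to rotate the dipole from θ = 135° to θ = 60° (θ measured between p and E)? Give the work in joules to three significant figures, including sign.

W ≈ -0.00985 J

Dipole moment p = qd = (3.20×10⁻⁵ C)(0.00970 m) = 3.104×10⁻⁷ C·m.
W_ext = ΔU = U(θ₂) − U(θ₁) = −pE cosθ₂ − (−pE cosθ₁) = pE(cosθ₁ − cosθ₂).
W = (3.104×10⁻⁷)(2.63×10⁴)·(cos135° − cos60°) = (0.008164)·(-1.2071) = -0.009854 J.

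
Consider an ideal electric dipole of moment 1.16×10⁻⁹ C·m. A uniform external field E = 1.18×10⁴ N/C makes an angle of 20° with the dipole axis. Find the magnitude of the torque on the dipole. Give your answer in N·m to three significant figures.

τ ≈ 4.68×10⁻⁶ N·m

Torque on an electric dipole: τ = pE sinθ.
τ = (1.16×10⁻⁹)(1.18×10⁴)·sin20° = 4.682×10⁻⁶ N·m.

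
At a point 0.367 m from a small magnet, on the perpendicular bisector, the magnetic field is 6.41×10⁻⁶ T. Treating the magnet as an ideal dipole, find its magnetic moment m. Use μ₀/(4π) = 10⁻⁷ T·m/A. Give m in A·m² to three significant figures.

In the equatorial plane B = (μ₀/4π)·m/r³, so m = Br³·4π/(μ₀).
m = (6.41×10⁻⁶)·(0.367)³ / (10⁻⁷) = 3.169 A·m².

m ≈ 3.17 A·m²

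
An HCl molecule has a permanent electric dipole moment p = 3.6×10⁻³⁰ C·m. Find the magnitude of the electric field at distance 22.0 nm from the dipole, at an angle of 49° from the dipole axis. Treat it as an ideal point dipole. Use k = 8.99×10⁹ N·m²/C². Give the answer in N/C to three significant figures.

At angle θ the dipole field magnitude is E = (kp/r³)·√(1 + 3cos²θ).
kp/r³ = (8.99×10⁹)(3.60×10⁻³⁰) / (2.20×10⁻⁸)³ = 3039 N/C.
√(1 + 3cos²49°) = √(1 + 3·0.4304) = √2.2912 ≈ 1.5137.
E ≈ 3039 × 1.514 = 4601 N/C.

E ≈ 4600 N/C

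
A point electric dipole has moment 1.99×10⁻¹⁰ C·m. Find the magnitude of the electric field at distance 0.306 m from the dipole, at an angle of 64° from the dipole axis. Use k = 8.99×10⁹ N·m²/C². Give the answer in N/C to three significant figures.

At angle θ the dipole field magnitude is E = (kp/r³)·√(1 + 3cos²θ).
kp/r³ = (8.99×10⁹)(1.99×10⁻¹⁰) / (0.306)³ = 62.44 N/C.
√(1 + 3cos²64°) = √(1 + 3·0.1922) = √1.5765 ≈ 1.2556.
E ≈ 62.44 × 1.256 = 78.40 N/C.

E ≈ 78.4 N/C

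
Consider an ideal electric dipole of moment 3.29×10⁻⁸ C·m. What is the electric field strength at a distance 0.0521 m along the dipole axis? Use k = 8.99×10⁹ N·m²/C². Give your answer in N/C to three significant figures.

E ≈ 4.18×10⁶ N/C

On the dipole axis E = 2kp/r³.
E = 2·(8.99×10⁹)(3.29×10⁻⁸) / (0.0521)³ = 4.183×10⁶ N/C.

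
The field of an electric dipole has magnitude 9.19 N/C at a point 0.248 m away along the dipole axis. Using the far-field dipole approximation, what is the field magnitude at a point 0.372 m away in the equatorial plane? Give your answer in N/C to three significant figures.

E ≈ 1.36 N/C

Dipole fields scale as 1/r³ in the far field.
The axial field is twice the equatorial field at the same r, so the geometry factor is 1/2.
E₂ = E₁ · (1/2) · (r₁/r₂)³ = 9.19 · 0.5 · (0.248/0.372)³.
(r₁/r₂)³ = (0.6667)³ = 0.2963.
E₂ ≈ 1.361 N/C.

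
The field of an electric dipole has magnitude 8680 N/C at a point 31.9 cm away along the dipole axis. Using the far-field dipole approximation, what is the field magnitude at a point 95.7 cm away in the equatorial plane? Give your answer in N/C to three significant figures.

E ≈ 161 N/C

Dipole fields scale as 1/r³ in the far field.
The axial field is twice the equatorial field at the same r, so the geometry factor is 1/2.
E₂ = E₁ · (1/2) · (r₁/r₂)³ = 8680 · 0.5 · (31.9/95.7)³.
(r₁/r₂)³ = (0.3333)³ = 0.03704.
E₂ ≈ 160.7 N/C.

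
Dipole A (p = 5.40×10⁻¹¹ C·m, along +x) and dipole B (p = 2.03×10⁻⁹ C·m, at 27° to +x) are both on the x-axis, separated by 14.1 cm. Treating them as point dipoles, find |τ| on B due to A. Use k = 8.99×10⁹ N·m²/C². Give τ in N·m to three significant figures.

The second dipole sits on the axis of the first, so the field there is axial: E₁ = 2kp₁/r³ along +x.
E₁ = 2(8.99×10⁹)(5.40×10⁻¹¹)/(0.141)³ = 346.4 N/C.
Torque on the second dipole: τ = p₂ E₁ sinθ.
τ = (2.03×10⁻⁹)(346.4)·sin27° = 3.192×10⁻⁷ N·m.

τ ≈ 3.19×10⁻⁷ N·m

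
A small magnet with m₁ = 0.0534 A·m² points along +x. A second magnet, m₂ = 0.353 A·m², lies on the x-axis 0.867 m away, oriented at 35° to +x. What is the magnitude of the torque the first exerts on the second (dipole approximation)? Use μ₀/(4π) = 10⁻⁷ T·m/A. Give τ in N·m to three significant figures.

τ ≈ 3.32×10⁻⁹ N·m

Dipole B is on the axis of dipole A, so B₁ there is axial: B₁ = (μ₀/4π)·2m₁/r³ along +x.
B₁ = 2(10⁻⁷)(0.0534)/(0.867)³ = 1.639×10⁻⁸ T.
τ = m₂ B₁ sinθ.
τ = (0.353)(1.639×10⁻⁸)·sin35° = 3.318×10⁻⁹ N·m.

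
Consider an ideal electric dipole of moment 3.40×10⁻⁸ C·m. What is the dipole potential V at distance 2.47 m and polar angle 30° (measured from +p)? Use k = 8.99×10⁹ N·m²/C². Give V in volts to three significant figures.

V ≈ 43.4 V

The dipole potential is V = kp cosθ / r².
V = (8.99×10⁹)(3.40×10⁻⁸)·cos30° / (2.47)² = 43.39 V.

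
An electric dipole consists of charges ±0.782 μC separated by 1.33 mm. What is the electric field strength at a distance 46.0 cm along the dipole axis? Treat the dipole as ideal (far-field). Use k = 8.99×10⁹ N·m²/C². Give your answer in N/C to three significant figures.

Dipole moment p = qd = (7.82×10⁻⁷ C)(0.00133 m) = 1.04×10⁻⁹ C·m.
On the dipole axis E = 2kp/r³.
E = 2·(8.99×10⁹)(1.04×10⁻⁹) / (0.460)³ = 192.1 N/C.

E ≈ 192 N/C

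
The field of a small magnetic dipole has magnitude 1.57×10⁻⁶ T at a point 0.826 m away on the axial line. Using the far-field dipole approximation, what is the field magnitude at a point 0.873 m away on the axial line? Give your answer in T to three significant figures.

Dipole fields scale as 1/r³ in the far field; the geometry is the same at both points.
B₂ = B₁ · (r₁/r₂)³ = 1.57×10⁻⁶ · (0.826/0.873)³.
(r₁/r₂)³ = (0.9462)³ = 0.847.
B₂ ≈ 1.330×10⁻⁶ T.

B ≈ 1.33×10⁻⁶ T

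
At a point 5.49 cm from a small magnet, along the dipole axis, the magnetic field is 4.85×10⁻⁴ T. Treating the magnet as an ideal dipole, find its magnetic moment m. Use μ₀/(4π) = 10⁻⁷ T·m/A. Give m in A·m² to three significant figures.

On axis B = (μ₀/4π)·2m/r³, so m = Br³·4π/(μ₀·2).
m = (4.85×10⁻⁴)·(0.0549)³ / (2·10⁻⁷) = 0.4013 A·m².

m ≈ 0.401 A·m²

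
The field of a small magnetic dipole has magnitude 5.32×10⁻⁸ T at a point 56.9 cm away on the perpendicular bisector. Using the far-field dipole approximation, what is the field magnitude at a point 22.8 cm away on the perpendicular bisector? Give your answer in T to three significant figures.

Dipole fields scale as 1/r³ in the far field; the geometry is the same at both points.
B₂ = B₁ · (r₁/r₂)³ = 5.32×10⁻⁸ · (56.9/22.8)³.
(r₁/r₂)³ = (2.496)³ = 15.54.
B₂ ≈ 8.269×10⁻⁷ T.

B ≈ 8.27×10⁻⁷ T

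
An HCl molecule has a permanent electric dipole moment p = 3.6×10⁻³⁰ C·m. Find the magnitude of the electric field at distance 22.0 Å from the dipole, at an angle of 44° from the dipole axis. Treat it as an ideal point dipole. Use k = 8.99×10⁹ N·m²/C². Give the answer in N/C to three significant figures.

E ≈ 4.86×10⁶ N/C

At angle θ the dipole field magnitude is E = (kp/r³)·√(1 + 3cos²θ).
kp/r³ = (8.99×10⁹)(3.60×10⁻³⁰) / (2.20×10⁻⁹)³ = 3.039×10⁶ N/C.
√(1 + 3cos²44°) = √(1 + 3·0.5174) = √2.5523 ≈ 1.5976.
E ≈ 3.039×10⁶ × 1.598 = 4.856×10⁶ N/C.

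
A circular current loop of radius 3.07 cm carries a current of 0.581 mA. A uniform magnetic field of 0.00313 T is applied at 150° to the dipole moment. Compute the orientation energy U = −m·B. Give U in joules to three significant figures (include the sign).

Magnetic moment m = IA = Iπa² = (5.81×10⁻⁴)·π·(0.0307)² = 1.72×10⁻⁶ A·m².
U = −m·B = −mB cosθ.
U = −(1.72×10⁻⁶)(0.00313)·cos150° = 4.662×10⁻⁹ J.

U ≈ 4.66×10⁻⁹ J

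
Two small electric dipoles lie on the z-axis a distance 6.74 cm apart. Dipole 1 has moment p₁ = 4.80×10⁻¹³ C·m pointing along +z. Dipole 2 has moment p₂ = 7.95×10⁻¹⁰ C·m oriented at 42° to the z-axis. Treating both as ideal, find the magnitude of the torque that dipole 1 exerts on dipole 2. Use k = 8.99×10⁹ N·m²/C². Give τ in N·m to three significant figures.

The second dipole sits on the axis of the first, so the field there is axial: E₁ = 2kp₁/r³ along +z.
E₁ = 2(8.99×10⁹)(4.80×10⁻¹³)/(0.0674)³ = 28.19 N/C.
Torque on the second dipole: τ = p₂ E₁ sinθ.
τ = (7.95×10⁻¹⁰)(28.19)·sin42° = 1.499×10⁻⁸ N·m.

τ ≈ 1.50×10⁻⁸ N·m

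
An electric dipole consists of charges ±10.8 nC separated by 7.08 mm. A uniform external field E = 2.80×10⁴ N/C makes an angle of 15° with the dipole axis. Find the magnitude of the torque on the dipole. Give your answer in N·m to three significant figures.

Dipole moment p = qd = (1.08×10⁻⁸ C)(0.00708 m) = 7.646×10⁻¹¹ C·m.
Torque on an electric dipole: τ = pE sinθ.
τ = (7.646×10⁻¹¹)(2.80×10⁴)·sin15° = 5.541×10⁻⁷ N·m.

τ ≈ 5.54×10⁻⁷ N·m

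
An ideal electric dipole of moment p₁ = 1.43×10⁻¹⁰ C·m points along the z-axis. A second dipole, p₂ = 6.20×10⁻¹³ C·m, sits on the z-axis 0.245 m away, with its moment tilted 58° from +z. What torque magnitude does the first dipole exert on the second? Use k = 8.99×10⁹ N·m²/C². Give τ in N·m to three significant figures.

τ ≈ 9.19×10⁻¹¹ N·m

The second dipole sits on the axis of the first, so the field there is axial: E₁ = 2kp₁/r³ along +z.
E₁ = 2(8.99×10⁹)(1.43×10⁻¹⁰)/(0.245)³ = 174.8 N/C.
Torque on the second dipole: τ = p₂ E₁ sinθ.
τ = (6.20×10⁻¹³)(174.8)·sin58° = 9.193×10⁻¹¹ N·m.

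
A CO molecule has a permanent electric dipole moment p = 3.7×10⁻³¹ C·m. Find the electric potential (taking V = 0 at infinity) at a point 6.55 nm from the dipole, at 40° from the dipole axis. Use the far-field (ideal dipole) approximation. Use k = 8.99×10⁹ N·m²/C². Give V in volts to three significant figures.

V ≈ 5.94×10⁻⁵ V

The dipole potential is V = kp cosθ / r².
V = (8.99×10⁹)(3.70×10⁻³¹)·cos40° / (6.55×10⁻⁹)² = 5.939×10⁻⁵ V.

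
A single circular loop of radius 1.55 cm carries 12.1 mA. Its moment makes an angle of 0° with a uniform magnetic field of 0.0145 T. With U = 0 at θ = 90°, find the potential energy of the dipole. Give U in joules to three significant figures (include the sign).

U ≈ -1.32×10⁻⁷ J

Magnetic moment m = IA = Iπa² = (0.0121)·π·(0.0155)² = 9.133×10⁻⁶ A·m².
U = −m·B = −mB cosθ.
U = −(9.133×10⁻⁶)(0.0145)·cos0° = -1.324×10⁻⁷ J.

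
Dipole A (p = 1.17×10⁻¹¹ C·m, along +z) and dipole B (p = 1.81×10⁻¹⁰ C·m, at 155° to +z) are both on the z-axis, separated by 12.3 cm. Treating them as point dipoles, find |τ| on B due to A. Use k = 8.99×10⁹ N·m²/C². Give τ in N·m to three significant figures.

The second dipole sits on the axis of the first, so the field there is axial: E₁ = 2kp₁/r³ along +z.
E₁ = 2(8.99×10⁹)(1.17×10⁻¹¹)/(0.123)³ = 113.0 N/C.
Torque on the second dipole: τ = p₂ E₁ sinθ.
τ = (1.81×10⁻¹⁰)(113.0)·sin155° = 8.647×10⁻⁹ N·m.

τ ≈ 8.65×10⁻⁹ N·m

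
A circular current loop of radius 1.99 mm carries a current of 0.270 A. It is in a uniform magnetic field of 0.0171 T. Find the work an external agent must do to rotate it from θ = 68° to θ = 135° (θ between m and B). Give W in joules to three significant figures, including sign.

Magnetic moment m = IA = Iπa² = (0.270)·π·(0.00199)² = 3.359×10⁻⁶ A·m².
W_ext = ΔU = −mB cosθ₂ + mB cosθ₁ = mB(cosθ₁ − cosθ₂).
W = (3.359×10⁻⁶)(0.0171)·(cos68° − cos135°) = (5.744×10⁻⁸)·(+1.0817) = 6.213×10⁻⁸ J.

W ≈ 6.21×10⁻⁸ J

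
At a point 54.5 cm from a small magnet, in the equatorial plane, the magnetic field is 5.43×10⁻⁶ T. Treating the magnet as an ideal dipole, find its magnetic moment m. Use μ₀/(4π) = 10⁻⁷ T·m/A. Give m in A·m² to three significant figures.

m ≈ 8.79 A·m²

In the equatorial plane B = (μ₀/4π)·m/r³, so m = Br³·4π/(μ₀).
m = (5.43×10⁻⁶)·(0.545)³ / (10⁻⁷) = 8.790 A·m².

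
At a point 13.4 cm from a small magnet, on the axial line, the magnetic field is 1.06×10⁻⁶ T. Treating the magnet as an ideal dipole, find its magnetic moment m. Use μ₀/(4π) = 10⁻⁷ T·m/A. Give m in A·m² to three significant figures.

On axis B = (μ₀/4π)·2m/r³, so m = Br³·4π/(μ₀·2).
m = (1.06×10⁻⁶)·(0.134)³ / (2·10⁻⁷) = 0.01275 A·m².

m ≈ 0.0128 A·m²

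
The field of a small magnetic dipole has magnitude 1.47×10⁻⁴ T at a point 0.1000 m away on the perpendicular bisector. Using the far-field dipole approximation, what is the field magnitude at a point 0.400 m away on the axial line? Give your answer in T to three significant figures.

B ≈ 4.59×10⁻⁶ T

Dipole fields scale as 1/r³ in the far field.
The axial field is twice the equatorial field at the same r, so the geometry factor is 2/1.
B₂ = B₁ · (2/1) · (r₁/r₂)³ = 1.47×10⁻⁴ · 2 · (0.1000/0.400)³.
(r₁/r₂)³ = (0.25)³ = 0.01562.
B₂ ≈ 4.594×10⁻⁶ T.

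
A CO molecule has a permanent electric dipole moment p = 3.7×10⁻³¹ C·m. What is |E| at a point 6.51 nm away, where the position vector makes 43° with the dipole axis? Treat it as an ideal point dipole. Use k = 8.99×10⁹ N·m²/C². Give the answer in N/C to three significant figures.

E ≈ 1.95×10⁴ N/C

At angle θ the dipole field magnitude is E = (kp/r³)·√(1 + 3cos²θ).
kp/r³ = (8.99×10⁹)(3.70×10⁻³¹) / (6.51×10⁻⁹)³ = 1.206×10⁴ N/C.
√(1 + 3cos²43°) = √(1 + 3·0.5349) = √2.6046 ≈ 1.6139.
E ≈ 1.206×10⁴ × 1.614 = 1.946×10⁴ N/C.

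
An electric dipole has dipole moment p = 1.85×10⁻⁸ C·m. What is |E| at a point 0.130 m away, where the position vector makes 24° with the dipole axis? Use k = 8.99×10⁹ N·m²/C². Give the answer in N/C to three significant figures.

At angle θ the dipole field magnitude is E = (kp/r³)·√(1 + 3cos²θ).
kp/r³ = (8.99×10⁹)(1.85×10⁻⁸) / (0.130)³ = 7.570×10⁴ N/C.
√(1 + 3cos²24°) = √(1 + 3·0.8346) = √3.5037 ≈ 1.8718.
E ≈ 7.570×10⁴ × 1.872 = 1.417×10⁵ N/C.

E ≈ 1.42×10⁵ N/C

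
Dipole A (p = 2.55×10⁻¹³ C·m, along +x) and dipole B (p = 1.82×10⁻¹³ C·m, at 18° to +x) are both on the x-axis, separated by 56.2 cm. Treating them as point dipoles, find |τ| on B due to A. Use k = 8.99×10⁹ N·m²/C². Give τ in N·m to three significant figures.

τ ≈ 1.45×10⁻¹⁵ N·m

The second dipole sits on the axis of the first, so the field there is axial: E₁ = 2kp₁/r³ along +x.
E₁ = 2(8.99×10⁹)(2.55×10⁻¹³)/(0.562)³ = 0.02583 N/C.
Torque on the second dipole: τ = p₂ E₁ sinθ.
τ = (1.82×10⁻¹³)(0.02583)·sin18° = 1.453×10⁻¹⁵ N·m.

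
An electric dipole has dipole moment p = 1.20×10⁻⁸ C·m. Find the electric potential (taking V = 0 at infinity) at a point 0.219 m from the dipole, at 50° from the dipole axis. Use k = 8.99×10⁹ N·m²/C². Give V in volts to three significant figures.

V ≈ 1450 V

The dipole potential is V = kp cosθ / r².
V = (8.99×10⁹)(1.20×10⁻⁸)·cos50° / (0.219)² = 1446 V.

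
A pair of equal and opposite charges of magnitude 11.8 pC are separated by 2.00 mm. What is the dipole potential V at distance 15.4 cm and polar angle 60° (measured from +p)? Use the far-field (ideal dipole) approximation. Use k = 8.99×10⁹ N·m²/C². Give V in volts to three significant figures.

Dipole moment p = qd = (1.18×10⁻¹¹ C)(0.00200 m) = 2.36×10⁻¹⁴ C·m.
The dipole potential is V = kp cosθ / r².
V = (8.99×10⁹)(2.36×10⁻¹⁴)·cos60° / (0.154)² = 0.004473 V.

V ≈ 0.00447 V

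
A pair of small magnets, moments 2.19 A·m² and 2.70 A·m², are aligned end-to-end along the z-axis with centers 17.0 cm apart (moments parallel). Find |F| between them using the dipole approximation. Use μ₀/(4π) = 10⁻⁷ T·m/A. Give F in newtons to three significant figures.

F ≈ 0.00425 N

On-axis B of dipole 1: B = (μ₀/4π)·2m₁/r³. Force on dipole 2: F = m₂·dB/dr.
dB/dr = −(μ₀/4π)·6m₁/r⁴, so |F| = (μ₀/4π)·6m₁m₂/r⁴.
F = 6(10⁻⁷)(2.19)(2.70)/(0.170)⁴ = 0.004248 N.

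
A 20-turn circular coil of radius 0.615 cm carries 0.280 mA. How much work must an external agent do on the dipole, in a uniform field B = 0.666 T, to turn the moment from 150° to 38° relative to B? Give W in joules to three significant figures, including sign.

W ≈ -7.33×10⁻⁷ J

m = NIA = NIπa² = 20·(2.80×10⁻⁴)·π·(0.00615)² = 6.654×10⁻⁷ A·m².
W_ext = ΔU = −mB cosθ₂ + mB cosθ₁ = mB(cosθ₁ − cosθ₂).
W = (6.654×10⁻⁷)(0.666)·(cos150° − cos38°) = (4.432×10⁻⁷)·(-1.6540) = -7.330×10⁻⁷ J.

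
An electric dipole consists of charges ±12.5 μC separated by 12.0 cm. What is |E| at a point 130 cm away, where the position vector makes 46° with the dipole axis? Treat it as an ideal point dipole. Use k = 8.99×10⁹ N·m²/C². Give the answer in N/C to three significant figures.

Dipole moment p = qd = (1.25×10⁻⁵ C)(0.120 m) = 1.50×10⁻⁶ C·m.
At angle θ the dipole field magnitude is E = (kp/r³)·√(1 + 3cos²θ).
kp/r³ = (8.99×10⁹)(1.50×10⁻⁶) / (1.30)³ = 6138 N/C.
√(1 + 3cos²46°) = √(1 + 3·0.4826) = √2.4477 ≈ 1.5645.
E ≈ 6138 × 1.564 = 9603 N/C.

E ≈ 9600 N/C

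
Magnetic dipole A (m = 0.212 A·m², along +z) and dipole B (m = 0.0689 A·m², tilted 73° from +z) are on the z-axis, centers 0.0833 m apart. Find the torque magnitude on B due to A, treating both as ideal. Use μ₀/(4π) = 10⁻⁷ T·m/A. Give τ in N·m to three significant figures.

τ ≈ 4.83×10⁻⁶ N·m

Dipole B is on the axis of dipole A, so B₁ there is axial: B₁ = (μ₀/4π)·2m₁/r³ along +z.
B₁ = 2(10⁻⁷)(0.212)/(0.0833)³ = 7.336×10⁻⁵ T.
τ = m₂ B₁ sinθ.
τ = (0.0689)(7.336×10⁻⁵)·sin73° = 4.833×10⁻⁶ N·m.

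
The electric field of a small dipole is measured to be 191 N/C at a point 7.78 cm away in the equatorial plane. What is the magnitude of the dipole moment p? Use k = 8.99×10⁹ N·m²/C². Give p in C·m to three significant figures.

p ≈ 1.00×10⁻¹¹ C·m

In the equatorial plane E = kp/r³, so p = Er³/(k).
p = (191)·(0.0778)³ / (8.99×10⁹) = 1.000×10⁻¹¹ C·m.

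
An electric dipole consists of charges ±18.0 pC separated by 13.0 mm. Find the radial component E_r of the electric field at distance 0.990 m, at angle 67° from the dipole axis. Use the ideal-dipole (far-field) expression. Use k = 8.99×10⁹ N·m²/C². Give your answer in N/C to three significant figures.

E_r ≈ 0.00169 N/C

Dipole moment p = qd = (1.80×10⁻¹¹ C)(0.0130 m) = 2.34×10⁻¹³ C·m.
For a dipole, E_r = (2kp cosθ)/r³.
kp/r³ = (8.99×10⁹)(2.34×10⁻¹³)/(0.990)³ = 0.002168 N/C.
E_r = 2·0.002168·cos67° = 0.001694 N/C.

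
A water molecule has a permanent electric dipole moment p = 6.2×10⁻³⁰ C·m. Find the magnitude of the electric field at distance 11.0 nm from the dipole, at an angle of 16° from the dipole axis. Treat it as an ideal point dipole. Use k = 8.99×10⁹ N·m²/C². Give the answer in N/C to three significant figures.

At angle θ the dipole field magnitude is E = (kp/r³)·√(1 + 3cos²θ).
kp/r³ = (8.99×10⁹)(6.20×10⁻³⁰) / (1.10×10⁻⁸)³ = 4.188×10⁴ N/C.
√(1 + 3cos²16°) = √(1 + 3·0.9240) = √3.7721 ≈ 1.9422.
E ≈ 4.188×10⁴ × 1.942 = 8.133×10⁴ N/C.

E ≈ 8.13×10⁴ N/C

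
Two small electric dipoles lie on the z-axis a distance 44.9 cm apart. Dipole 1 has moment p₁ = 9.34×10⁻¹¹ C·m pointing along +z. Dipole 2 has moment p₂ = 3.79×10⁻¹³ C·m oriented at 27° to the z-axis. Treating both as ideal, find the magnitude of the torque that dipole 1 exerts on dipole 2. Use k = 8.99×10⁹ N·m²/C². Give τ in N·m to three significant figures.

The second dipole sits on the axis of the first, so the field there is axial: E₁ = 2kp₁/r³ along +z.
E₁ = 2(8.99×10⁹)(9.34×10⁻¹¹)/(0.449)³ = 18.55 N/C.
Torque on the second dipole: τ = p₂ E₁ sinθ.
τ = (3.79×10⁻¹³)(18.55)·sin27° = 3.192×10⁻¹² N·m.

τ ≈ 3.19×10⁻¹² N·m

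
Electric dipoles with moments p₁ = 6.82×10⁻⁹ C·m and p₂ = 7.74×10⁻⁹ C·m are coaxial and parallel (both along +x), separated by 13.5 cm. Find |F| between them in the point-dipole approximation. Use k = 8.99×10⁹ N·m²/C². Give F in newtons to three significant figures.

F ≈ 0.00857 N

On-axis field of dipole 1 at distance r: E = 2kp₁/r³. Force on dipole 2 is F = p₂·dE/dr (gradient along axis).
dE/dr = −6kp₁/r⁴, so |F| = 6kp₁p₂/r⁴ (attractive for aligned moments).
F = 6(8.99×10⁹)(6.82×10⁻⁹)(7.74×10⁻⁹)/(0.135)⁴ = 0.008572 N.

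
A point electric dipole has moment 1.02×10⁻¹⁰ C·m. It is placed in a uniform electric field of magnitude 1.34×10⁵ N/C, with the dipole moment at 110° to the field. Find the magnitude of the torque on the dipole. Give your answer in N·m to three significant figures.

τ ≈ 1.28×10⁻⁵ N·m

Torque on an electric dipole: τ = pE sinθ.
τ = (1.02×10⁻¹⁰)(1.34×10⁵)·sin110° = 1.284×10⁻⁵ N·m.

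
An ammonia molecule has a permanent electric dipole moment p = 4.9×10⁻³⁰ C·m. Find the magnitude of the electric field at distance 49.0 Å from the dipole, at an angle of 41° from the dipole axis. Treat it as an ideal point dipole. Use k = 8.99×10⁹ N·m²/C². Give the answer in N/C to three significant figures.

At angle θ the dipole field magnitude is E = (kp/r³)·√(1 + 3cos²θ).
kp/r³ = (8.99×10⁹)(4.90×10⁻³⁰) / (4.90×10⁻⁹)³ = 3.744×10⁵ N/C.
√(1 + 3cos²41°) = √(1 + 3·0.5696) = √2.7088 ≈ 1.6458.
E ≈ 3.744×10⁵ × 1.646 = 6.162×10⁵ N/C.

E ≈ 6.16×10⁵ N/C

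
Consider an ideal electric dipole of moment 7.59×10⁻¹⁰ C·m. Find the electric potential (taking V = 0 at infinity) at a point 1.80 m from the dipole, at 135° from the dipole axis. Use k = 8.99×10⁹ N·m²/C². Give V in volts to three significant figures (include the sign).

V ≈ -1.49 V

The dipole potential is V = kp cosθ / r².
V = (8.99×10⁹)(7.59×10⁻¹⁰)·cos135° / (1.80)² = -1.489 V.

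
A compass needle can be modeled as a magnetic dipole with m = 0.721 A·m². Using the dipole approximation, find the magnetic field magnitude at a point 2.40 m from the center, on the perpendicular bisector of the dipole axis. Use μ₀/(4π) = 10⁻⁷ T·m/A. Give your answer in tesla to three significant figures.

In the equatorial plane B = (μ₀/4π)·m/r³ (half the axial value).
B = (10⁻⁷)·(0.721) / (2.40)³ = 5.216×10⁻⁹ T.

B ≈ 5.22×10⁻⁹ T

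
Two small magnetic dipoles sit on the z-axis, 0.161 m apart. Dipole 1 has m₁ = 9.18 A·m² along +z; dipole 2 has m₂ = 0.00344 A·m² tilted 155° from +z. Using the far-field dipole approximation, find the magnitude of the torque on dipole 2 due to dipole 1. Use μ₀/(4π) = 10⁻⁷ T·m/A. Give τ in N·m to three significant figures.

τ ≈ 6.40×10⁻⁷ N·m

Dipole B is on the axis of dipole A, so B₁ there is axial: B₁ = (μ₀/4π)·2m₁/r³ along +z.
B₁ = 2(10⁻⁷)(9.18)/(0.161)³ = 4.399×10⁻⁴ T.
τ = m₂ B₁ sinθ.
τ = (0.00344)(4.399×10⁻⁴)·sin155° = 6.396×10⁻⁷ N·m.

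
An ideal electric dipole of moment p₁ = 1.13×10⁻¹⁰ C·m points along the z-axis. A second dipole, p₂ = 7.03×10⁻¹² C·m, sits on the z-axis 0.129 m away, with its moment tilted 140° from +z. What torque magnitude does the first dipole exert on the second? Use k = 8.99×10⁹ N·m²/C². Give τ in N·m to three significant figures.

The second dipole sits on the axis of the first, so the field there is axial: E₁ = 2kp₁/r³ along +z.
E₁ = 2(8.99×10⁹)(1.13×10⁻¹⁰)/(0.129)³ = 946.5 N/C.
Torque on the second dipole: τ = p₂ E₁ sinθ.
τ = (7.03×10⁻¹²)(946.5)·sin140° = 4.277×10⁻⁹ N·m.

τ ≈ 4.28×10⁻⁹ N·m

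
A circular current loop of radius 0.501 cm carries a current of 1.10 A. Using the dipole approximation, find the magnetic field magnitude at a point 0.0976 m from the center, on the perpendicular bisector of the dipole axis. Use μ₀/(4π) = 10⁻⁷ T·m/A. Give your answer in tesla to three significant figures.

B ≈ 9.33×10⁻⁹ T

Magnetic moment m = IA = Iπa² = (1.10)·π·(0.00501)² = 8.674×10⁻⁵ A·m².
In the equatorial plane B = (μ₀/4π)·m/r³ (half the axial value).
B = (10⁻⁷)·(8.674×10⁻⁵) / (0.0976)³ = 9.330×10⁻⁹ T.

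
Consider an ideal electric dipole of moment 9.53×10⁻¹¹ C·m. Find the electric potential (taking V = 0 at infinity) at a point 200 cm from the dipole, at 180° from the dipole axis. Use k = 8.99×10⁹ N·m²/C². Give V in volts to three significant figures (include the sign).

V ≈ -0.214 V

The dipole potential is V = kp cosθ / r².
V = (8.99×10⁹)(9.53×10⁻¹¹)·cos180° / (2.00)² = -0.2142 V.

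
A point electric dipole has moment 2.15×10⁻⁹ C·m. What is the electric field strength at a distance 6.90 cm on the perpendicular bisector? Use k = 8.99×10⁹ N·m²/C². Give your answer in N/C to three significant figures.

E ≈ 5.88×10⁴ N/C

On the perpendicular bisector E = kp/r³ (half the axial value at the same distance).
E = (8.99×10⁹)(2.15×10⁻⁹) / (0.0690)³ = 5.884×10⁴ N/C.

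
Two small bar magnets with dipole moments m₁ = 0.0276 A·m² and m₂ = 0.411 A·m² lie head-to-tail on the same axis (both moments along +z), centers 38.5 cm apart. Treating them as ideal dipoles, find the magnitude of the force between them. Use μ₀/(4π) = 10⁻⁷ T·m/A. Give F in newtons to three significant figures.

On-axis B of dipole 1: B = (μ₀/4π)·2m₁/r³. Force on dipole 2: F = m₂·dB/dr.
dB/dr = −(μ₀/4π)·6m₁/r⁴, so |F| = (μ₀/4π)·6m₁m₂/r⁴.
F = 6(10⁻⁷)(0.0276)(0.411)/(0.385)⁴ = 3.098×10⁻⁷ N.

F ≈ 3.10×10⁻⁷ N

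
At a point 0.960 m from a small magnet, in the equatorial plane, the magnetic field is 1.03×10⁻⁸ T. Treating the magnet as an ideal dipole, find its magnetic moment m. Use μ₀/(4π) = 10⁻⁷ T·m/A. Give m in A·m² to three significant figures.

In the equatorial plane B = (μ₀/4π)·m/r³, so m = Br³·4π/(μ₀).
m = (1.03×10⁻⁸)·(0.960)³ / (10⁻⁷) = 0.09113 A·m².

m ≈ 0.0911 A·m²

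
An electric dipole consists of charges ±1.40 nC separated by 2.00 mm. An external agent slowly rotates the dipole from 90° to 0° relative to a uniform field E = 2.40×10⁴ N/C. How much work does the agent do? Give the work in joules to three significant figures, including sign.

Dipole moment p = qd = (1.40×10⁻⁹ C)(0.00200 m) = 2.80×10⁻¹² C·m.
W_ext = ΔU = U(θ₂) − U(θ₁) = −pE cosθ₂ − (−pE cosθ₁) = pE(cosθ₁ − cosθ₂).
W = (2.80×10⁻¹²)(2.40×10⁴)·(cos90° − cos0°) = (6.720×10⁻⁸)·(-1.0000) = -6.720×10⁻⁸ J.

W ≈ -6.72×10⁻⁸ J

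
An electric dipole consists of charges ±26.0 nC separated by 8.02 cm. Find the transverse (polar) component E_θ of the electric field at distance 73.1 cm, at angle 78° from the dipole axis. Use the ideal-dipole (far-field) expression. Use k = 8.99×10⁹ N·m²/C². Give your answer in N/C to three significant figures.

Dipole moment p = qd = (2.60×10⁻⁸ C)(0.0802 m) = 2.085×10⁻⁹ C·m.
For a dipole, E_θ = (kp sinθ)/r³.
kp/r³ = (8.99×10⁹)(2.085×10⁻⁹)/(0.731)³ = 47.99 N/C.
E_θ = 47.99·sin78° = 46.94 N/C.

E_θ ≈ 46.9 N/C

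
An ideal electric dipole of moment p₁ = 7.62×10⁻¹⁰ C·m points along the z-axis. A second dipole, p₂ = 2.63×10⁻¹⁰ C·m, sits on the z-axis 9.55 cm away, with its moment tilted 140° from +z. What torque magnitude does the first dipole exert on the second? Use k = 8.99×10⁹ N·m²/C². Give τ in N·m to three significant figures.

τ ≈ 2.66×10⁻⁶ N·m

The second dipole sits on the axis of the first, so the field there is axial: E₁ = 2kp₁/r³ along +z.
E₁ = 2(8.99×10⁹)(7.62×10⁻¹⁰)/(0.0955)³ = 1.573×10⁴ N/C.
Torque on the second dipole: τ = p₂ E₁ sinθ.
τ = (2.63×10⁻¹⁰)(1.573×10⁴)·sin140° = 2.659×10⁻⁶ N·m.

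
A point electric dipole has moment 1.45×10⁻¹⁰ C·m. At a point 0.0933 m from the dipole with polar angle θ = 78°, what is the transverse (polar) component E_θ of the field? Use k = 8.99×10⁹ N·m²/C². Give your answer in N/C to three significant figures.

E_θ ≈ 1570 N/C

For a dipole, E_θ = (kp sinθ)/r³.
kp/r³ = (8.99×10⁹)(1.45×10⁻¹⁰)/(0.0933)³ = 1605 N/C.
E_θ = 1605·sin78° = 1570 N/C.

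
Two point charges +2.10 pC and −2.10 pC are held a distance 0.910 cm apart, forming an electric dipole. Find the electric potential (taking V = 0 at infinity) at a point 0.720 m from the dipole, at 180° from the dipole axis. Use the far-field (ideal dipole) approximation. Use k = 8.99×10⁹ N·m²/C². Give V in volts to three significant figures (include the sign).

Dipole moment p = qd = (2.10×10⁻¹² C)(0.00910 m) = 1.911×10⁻¹⁴ C·m.
The dipole potential is V = kp cosθ / r².
V = (8.99×10⁹)(1.911×10⁻¹⁴)·cos180° / (0.720)² = -3.314×10⁻⁴ V.

V ≈ -3.31×10⁻⁴ V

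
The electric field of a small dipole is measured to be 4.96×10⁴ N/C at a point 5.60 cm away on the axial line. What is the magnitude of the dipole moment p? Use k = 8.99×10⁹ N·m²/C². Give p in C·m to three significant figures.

On axis E = 2kp/r³, so p = Er³/(2k).
p = (4.96×10⁴)·(0.0560)³ / (2·8.99×10⁹) = 4.845×10⁻¹⁰ C·m.

p ≈ 4.84×10⁻¹⁰ C·m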